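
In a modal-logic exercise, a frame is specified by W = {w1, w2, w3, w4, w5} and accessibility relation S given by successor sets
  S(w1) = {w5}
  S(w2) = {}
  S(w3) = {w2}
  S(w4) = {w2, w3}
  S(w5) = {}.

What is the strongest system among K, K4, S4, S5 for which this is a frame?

Transitive (axiom 4): yes — every two-step S-path is closed by a direct edge.
Reflexive (axiom T): no — w1 is not related to itself.
Euclidean (axiom 5): no — w4 S w2 and w4 S w3, but not w2 S w3.
So F validates K, K4; S4 would additionally require S to be reflexive. The strongest is K4.

K4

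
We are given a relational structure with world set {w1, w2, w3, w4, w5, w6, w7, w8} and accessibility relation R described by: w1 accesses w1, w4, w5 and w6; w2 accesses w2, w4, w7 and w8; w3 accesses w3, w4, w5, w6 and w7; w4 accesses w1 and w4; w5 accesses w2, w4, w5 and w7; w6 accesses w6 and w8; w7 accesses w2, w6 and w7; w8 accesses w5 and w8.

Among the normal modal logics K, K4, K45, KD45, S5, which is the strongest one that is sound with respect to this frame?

K

Transitive (axiom 4): no — w1 R w5 and w5 R w2, but not w1 R w2.
Euclidean (axiom 5): no — w1 R w4 and w1 R w5, but not w4 R w5.
Serial (axiom D): yes — every world has a successor (e.g. w1 R w1).
Reflexive (axiom T): yes — every world is R-related to itself.
So F validates K; K4 would additionally require R to be transitive. The strongest is K.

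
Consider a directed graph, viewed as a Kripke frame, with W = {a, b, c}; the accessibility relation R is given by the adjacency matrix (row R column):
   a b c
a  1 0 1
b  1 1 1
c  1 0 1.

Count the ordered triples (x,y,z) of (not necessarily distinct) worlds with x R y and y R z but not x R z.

0

R is transitive; there are no such tuples.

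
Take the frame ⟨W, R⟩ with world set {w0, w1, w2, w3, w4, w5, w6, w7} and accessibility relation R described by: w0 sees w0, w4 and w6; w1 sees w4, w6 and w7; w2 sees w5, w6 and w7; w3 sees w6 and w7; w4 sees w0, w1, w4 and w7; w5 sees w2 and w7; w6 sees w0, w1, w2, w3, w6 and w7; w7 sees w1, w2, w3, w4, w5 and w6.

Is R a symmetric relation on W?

Yes

Symmetric: yes — every pair in R has its reverse in R.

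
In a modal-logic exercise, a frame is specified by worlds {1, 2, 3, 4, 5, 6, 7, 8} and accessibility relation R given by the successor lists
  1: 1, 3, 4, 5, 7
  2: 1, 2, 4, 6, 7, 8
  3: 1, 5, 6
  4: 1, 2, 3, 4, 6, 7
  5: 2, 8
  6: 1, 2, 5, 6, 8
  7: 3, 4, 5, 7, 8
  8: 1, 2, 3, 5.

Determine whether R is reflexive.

Reflexive: no — 3 is not related to itself.

No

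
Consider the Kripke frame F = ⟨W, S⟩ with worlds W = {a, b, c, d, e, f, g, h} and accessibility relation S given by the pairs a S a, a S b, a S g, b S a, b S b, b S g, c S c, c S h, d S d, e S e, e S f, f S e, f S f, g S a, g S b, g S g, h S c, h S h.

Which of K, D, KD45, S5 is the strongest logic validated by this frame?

S5

Serial (axiom D): yes — every world has a successor (e.g. a S a).
Euclidean (axiom 5): yes — any two successors of a common world are S-related.
Transitive (axiom 4): yes — every two-step S-path is closed by a direct edge.
Reflexive (axiom T): yes — every world is S-related to itself.
So F validates K, D, KD45, S5. The strongest is S5.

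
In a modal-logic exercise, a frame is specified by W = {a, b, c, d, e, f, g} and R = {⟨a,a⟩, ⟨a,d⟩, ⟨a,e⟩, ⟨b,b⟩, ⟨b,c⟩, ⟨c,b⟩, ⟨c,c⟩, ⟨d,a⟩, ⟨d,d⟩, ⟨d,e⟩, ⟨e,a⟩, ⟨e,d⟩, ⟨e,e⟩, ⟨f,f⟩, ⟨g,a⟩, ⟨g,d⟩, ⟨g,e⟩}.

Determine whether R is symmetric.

Symmetric: no — g R a but not a R g.

No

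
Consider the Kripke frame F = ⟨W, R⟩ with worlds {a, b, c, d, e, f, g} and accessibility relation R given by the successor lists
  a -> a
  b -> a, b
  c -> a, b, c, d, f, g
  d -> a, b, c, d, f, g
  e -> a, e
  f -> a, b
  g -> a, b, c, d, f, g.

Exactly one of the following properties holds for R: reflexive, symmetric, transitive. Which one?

Reflexive: no — f is not related to itself.
Symmetric: no — b R a but not a R b.
Transitive: yes — every two-step R-path is closed by a direct edge.
Only transitive holds.

transitive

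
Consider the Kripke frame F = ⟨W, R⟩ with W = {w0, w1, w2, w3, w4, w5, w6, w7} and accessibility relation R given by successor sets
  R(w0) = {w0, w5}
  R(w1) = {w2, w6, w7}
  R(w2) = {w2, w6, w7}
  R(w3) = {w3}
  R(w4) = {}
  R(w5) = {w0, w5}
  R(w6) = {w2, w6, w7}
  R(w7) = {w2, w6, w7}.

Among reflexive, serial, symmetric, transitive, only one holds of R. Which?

Reflexive: no — w1 is not related to itself.
Serial: no — w4 has no R-successor.
Symmetric: no — w1 R w2 but not w2 R w1.
Transitive: yes — every two-step R-path is closed by a direct edge.
Only transitive holds.

transitive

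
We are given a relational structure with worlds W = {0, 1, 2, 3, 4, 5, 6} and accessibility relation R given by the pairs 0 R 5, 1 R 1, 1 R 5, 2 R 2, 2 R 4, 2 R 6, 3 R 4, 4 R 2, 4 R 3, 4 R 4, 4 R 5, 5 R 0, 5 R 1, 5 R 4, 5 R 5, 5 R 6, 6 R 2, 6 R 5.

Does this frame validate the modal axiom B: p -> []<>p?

By correspondence theory, B is valid on a frame iff R is symmetric.
Symmetric: yes — every pair in R has its reverse in R.

Yes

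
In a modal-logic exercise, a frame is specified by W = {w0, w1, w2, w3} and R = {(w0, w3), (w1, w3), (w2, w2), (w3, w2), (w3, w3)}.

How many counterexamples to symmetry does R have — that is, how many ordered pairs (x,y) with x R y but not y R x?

3

Enumerating: (w0,w3), (w1,w3), (w3,w2).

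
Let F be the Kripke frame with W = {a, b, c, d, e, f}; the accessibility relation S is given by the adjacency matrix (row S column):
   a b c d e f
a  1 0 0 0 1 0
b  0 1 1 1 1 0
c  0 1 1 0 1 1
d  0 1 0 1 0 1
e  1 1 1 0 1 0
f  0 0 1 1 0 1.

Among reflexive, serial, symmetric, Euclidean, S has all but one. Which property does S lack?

Euclidean

Reflexive: yes — every world is S-related to itself.
Serial: yes — every world has a successor (e.g. a S a).
Symmetric: yes — every pair in S has its reverse in S.
Euclidean: no — b S c and b S d, but not c S d.
Only Euclidean fails.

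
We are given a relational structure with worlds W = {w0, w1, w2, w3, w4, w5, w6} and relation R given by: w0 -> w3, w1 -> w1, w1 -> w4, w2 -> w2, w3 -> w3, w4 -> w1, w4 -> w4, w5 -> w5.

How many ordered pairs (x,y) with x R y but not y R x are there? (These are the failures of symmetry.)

1

Enumerating: (w0,w3).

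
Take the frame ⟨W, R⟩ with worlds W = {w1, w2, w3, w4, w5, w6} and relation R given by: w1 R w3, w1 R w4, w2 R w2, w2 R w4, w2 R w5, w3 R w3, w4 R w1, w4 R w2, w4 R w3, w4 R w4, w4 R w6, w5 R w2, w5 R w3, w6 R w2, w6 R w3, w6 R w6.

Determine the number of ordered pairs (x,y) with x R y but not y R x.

Enumerating: (w1,w3), (w4,w3), (w4,w6), (w5,w3), (w6,w2), (w6,w3).

6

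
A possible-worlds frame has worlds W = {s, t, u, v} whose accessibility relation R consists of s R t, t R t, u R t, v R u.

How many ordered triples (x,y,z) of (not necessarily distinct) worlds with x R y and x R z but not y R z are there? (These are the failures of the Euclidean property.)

Enumerating: (v,u,u).

1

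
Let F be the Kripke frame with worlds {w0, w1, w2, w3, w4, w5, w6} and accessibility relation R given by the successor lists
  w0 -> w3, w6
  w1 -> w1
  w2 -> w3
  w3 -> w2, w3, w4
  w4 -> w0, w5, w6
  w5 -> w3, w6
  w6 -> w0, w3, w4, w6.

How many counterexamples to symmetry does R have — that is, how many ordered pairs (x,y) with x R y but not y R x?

7

Enumerating: (w0,w3), (w3,w4), (w4,w0), (w4,w5), (w5,w3), (w5,w6), (w6,w3).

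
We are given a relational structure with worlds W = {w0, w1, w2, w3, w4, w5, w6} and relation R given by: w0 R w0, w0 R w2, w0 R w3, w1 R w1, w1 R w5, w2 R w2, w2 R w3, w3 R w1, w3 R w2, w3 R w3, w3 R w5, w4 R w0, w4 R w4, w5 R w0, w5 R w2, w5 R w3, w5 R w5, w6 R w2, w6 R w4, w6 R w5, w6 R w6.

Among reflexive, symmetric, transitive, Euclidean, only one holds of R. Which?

reflexive

Reflexive: yes — every world is R-related to itself.
Symmetric: no — w0 R w2 but not w2 R w0.
Transitive: no — w0 R w3 and w3 R w1, but not w0 R w1.
Euclidean: no — w3 R w1 and w3 R w2, but not w1 R w2.
Only reflexive holds.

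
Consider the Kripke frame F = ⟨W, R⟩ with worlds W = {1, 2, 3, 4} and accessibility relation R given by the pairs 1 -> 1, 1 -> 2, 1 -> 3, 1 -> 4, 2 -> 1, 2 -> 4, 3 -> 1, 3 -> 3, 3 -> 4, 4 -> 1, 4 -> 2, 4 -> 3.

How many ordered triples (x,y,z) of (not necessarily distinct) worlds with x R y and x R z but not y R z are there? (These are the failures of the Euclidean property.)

Enumerating: (1,2,2), (1,2,3), (1,3,2), (1,4,4), (2,4,4), (3,4,4), (4,2,2), (4,2,3), (4,3,2).

9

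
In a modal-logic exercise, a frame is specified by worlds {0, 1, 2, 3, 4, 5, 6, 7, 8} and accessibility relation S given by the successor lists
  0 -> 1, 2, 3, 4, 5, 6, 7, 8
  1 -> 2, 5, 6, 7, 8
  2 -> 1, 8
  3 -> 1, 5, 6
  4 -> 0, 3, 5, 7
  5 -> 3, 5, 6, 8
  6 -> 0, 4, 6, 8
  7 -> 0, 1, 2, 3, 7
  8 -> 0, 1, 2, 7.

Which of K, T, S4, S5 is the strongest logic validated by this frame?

K

Reflexive (axiom T): no — 0 is not related to itself.
Transitive (axiom 4): no — 1 S 5 and 5 S 3, but not 1 S 3.
Euclidean (axiom 5): no — 0 S 1 and 0 S 3, but not 1 S 3.
So F validates K; T would additionally require S to be reflexive. The strongest is K.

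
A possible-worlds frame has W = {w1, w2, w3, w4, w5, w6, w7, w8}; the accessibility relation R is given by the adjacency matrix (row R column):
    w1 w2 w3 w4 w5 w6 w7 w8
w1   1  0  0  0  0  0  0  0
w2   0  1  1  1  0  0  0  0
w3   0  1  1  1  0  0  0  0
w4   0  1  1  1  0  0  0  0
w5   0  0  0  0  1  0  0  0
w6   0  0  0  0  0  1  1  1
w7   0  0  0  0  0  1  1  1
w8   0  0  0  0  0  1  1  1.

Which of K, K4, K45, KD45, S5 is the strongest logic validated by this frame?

Transitive (axiom 4): yes — every two-step R-path is closed by a direct edge.
Euclidean (axiom 5): yes — any two successors of a common world are R-related.
Serial (axiom D): yes — every world has a successor (e.g. w1 R w1).
Reflexive (axiom T): yes — every world is R-related to itself.
So F validates K, K4, K45, KD45, S5. The strongest is S5.

S5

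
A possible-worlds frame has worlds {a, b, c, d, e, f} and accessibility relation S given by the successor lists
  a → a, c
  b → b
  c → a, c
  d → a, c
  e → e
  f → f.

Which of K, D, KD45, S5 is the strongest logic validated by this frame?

KD45

Serial (axiom D): yes — every world has a successor (e.g. a S a).
Euclidean (axiom 5): yes — any two successors of a common world are S-related.
Transitive (axiom 4): yes — every two-step S-path is closed by a direct edge.
Reflexive (axiom T): no — d is not related to itself.
So F validates K, D, KD45; S5 would additionally require S to be reflexive. The strongest is KD45.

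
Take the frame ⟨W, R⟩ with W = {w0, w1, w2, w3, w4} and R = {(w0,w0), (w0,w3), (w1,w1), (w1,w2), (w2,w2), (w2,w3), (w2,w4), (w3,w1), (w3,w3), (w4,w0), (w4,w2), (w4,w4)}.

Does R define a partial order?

No

Reflexive: yes — every world is R-related to itself.
Transitive: no — w0 R w3 and w3 R w1, but not w0 R w1.
Antisymmetric: no — w2 R w4 and w4 R w2 with w2 ≠ w4.
So R is not a partial order.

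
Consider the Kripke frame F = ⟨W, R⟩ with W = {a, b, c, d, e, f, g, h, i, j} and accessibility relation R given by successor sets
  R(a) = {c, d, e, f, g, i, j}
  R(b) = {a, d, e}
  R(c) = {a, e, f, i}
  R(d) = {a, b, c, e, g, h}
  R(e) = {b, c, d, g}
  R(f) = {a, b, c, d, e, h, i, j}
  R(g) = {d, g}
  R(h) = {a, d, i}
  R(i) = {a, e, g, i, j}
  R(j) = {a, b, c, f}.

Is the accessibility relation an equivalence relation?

Reflexive: no — a is not related to itself.
Symmetric: no — a R e but not e R a.
Transitive: no — a R d and d R b, but not a R b.
So R is not an equivalence relation.

No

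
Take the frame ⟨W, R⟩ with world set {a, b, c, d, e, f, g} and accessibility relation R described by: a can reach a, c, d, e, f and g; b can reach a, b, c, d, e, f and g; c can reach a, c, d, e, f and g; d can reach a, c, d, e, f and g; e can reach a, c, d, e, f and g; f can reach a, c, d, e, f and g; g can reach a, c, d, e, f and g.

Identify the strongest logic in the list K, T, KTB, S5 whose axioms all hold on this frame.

T

Reflexive (axiom T): yes — every world is R-related to itself.
Symmetric (axiom B): no — b R a but not a R b.
Euclidean (axiom 5): no — b R a and b R b, but not a R b.
So F validates K, T; KTB would additionally require R to be symmetric. The strongest is T.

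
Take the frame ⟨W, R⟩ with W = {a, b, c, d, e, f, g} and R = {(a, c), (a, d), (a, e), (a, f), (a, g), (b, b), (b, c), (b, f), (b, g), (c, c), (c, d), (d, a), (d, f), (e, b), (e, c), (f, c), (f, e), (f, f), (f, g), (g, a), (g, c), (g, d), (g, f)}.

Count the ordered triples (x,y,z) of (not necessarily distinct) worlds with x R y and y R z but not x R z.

27

Enumerating: (a,d,a), (a,e,b), (a,g,a), (b,c,d), (b,f,e), (b,g,a), (b,g,d), (c,d,a), (c,d,f), (d,a,c), (d,a,d), (d,a,e), … and 15 more.
Total: 27.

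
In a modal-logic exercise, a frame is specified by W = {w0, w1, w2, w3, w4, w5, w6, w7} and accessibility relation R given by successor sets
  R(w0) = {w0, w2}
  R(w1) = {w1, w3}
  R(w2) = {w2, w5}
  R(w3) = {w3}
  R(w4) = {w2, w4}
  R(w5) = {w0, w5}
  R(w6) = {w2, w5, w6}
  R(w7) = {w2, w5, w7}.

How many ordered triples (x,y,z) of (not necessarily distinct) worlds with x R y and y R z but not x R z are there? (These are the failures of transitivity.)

6

Enumerating: (w0,w2,w5), (w2,w5,w0), (w4,w2,w5), (w5,w0,w2), (w6,w5,w0), (w7,w5,w0).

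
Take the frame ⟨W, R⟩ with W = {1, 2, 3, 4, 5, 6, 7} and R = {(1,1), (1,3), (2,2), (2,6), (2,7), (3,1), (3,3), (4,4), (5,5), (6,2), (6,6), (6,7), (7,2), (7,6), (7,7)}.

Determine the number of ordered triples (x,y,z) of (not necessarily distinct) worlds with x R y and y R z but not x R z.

R is transitive; there are no such tuples.

0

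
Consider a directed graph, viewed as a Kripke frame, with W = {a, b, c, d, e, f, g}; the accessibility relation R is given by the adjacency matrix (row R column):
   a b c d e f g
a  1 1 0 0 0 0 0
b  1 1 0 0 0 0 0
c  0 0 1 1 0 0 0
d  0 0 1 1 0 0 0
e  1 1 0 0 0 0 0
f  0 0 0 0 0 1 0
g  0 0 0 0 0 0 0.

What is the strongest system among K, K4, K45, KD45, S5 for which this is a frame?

K45

Transitive (axiom 4): yes — every two-step R-path is closed by a direct edge.
Euclidean (axiom 5): yes — any two successors of a common world are R-related.
Serial (axiom D): no — g has no R-successor.
Reflexive (axiom T): no — e is not related to itself.
So F validates K, K4, K45; KD45 would additionally require R to be serial. The strongest is K45.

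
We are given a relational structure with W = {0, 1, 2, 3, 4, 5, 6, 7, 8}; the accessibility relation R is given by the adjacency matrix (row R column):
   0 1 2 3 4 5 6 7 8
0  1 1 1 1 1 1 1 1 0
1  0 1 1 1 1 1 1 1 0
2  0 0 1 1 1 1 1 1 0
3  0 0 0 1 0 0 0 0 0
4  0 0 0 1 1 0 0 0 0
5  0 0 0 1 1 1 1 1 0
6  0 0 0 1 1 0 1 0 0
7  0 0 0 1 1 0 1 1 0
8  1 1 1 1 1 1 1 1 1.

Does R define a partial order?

Reflexive: yes — every world is R-related to itself.
Transitive: yes — every two-step R-path is closed by a direct edge.
Antisymmetric: yes — no distinct pair is related both ways.
So R is a partial order.

Yes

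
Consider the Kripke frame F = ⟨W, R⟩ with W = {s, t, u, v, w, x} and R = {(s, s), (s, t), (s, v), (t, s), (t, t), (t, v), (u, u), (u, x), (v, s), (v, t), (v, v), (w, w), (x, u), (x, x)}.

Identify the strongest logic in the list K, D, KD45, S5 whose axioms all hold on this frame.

S5

Serial (axiom D): yes — every world has a successor (e.g. s R s).
Euclidean (axiom 5): yes — any two successors of a common world are R-related.
Transitive (axiom 4): yes — every two-step R-path is closed by a direct edge.
Reflexive (axiom T): yes — every world is R-related to itself.
So F validates K, D, KD45, S5. The strongest is S5.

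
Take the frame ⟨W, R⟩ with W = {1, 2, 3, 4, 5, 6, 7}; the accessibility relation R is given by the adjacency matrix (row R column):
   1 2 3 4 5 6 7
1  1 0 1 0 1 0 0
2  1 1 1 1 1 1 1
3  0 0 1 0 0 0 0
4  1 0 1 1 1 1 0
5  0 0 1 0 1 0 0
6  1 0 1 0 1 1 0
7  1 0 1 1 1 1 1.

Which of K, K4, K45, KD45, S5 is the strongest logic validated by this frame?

K4

Transitive (axiom 4): yes — every two-step R-path is closed by a direct edge.
Euclidean (axiom 5): no — 1 R 3 and 1 R 5, but not 3 R 5.
Serial (axiom D): yes — every world has a successor (e.g. 1 R 1).
Reflexive (axiom T): yes — every world is R-related to itself.
So F validates K, K4; K45 would additionally require R to be Euclidean. The strongest is K4.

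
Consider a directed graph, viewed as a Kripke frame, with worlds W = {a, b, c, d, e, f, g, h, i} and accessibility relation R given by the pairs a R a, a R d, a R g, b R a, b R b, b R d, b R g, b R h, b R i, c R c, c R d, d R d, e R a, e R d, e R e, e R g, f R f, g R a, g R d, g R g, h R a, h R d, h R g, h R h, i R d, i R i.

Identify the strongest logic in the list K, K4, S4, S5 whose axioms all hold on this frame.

Transitive (axiom 4): yes — every two-step R-path is closed by a direct edge.
Reflexive (axiom T): yes — every world is R-related to itself.
Euclidean (axiom 5): no — a R d and a R g, but not d R g.
So F validates K, K4, S4; S5 would additionally require R to be Euclidean. The strongest is S4.

S4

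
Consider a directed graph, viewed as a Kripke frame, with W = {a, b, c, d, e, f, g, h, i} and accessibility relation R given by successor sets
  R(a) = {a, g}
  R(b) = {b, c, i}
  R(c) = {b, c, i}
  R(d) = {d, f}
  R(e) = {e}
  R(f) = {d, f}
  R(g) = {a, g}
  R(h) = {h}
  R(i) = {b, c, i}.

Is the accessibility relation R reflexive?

Yes

Reflexive: yes — every world is R-related to itself.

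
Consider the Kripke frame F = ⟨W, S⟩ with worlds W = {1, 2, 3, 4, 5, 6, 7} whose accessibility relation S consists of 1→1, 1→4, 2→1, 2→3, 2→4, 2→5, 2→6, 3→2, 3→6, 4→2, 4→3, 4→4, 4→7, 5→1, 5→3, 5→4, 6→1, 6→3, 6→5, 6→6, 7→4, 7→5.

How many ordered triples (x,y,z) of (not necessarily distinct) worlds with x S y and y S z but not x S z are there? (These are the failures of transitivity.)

30

Enumerating: (1,4,2), (1,4,3), (1,4,7), (2,3,2), (2,4,2), (2,4,7), (3,2,1), (3,2,3), (3,2,4), (3,2,5), (3,6,1), (3,6,3), … and 18 more.
Total: 30.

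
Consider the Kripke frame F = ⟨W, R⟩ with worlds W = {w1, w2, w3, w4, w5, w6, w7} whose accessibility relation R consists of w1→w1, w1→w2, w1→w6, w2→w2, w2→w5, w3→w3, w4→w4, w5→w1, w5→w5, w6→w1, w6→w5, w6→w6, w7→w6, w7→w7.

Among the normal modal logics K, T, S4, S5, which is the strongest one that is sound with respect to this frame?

Reflexive (axiom T): yes — every world is R-related to itself.
Transitive (axiom 4): no — w1 R w2 and w2 R w5, but not w1 R w5.
Euclidean (axiom 5): no — w1 R w2 and w1 R w6, but not w2 R w6.
So F validates K, T; S4 would additionally require R to be transitive. The strongest is T.

T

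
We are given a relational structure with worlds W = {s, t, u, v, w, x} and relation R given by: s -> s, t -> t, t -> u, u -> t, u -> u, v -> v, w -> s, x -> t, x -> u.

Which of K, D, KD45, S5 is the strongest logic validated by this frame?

Serial (axiom D): yes — every world has a successor (e.g. s R s).
Euclidean (axiom 5): yes — any two successors of a common world are R-related.
Transitive (axiom 4): yes — every two-step R-path is closed by a direct edge.
Reflexive (axiom T): no — w is not related to itself.
So F validates K, D, KD45; S5 would additionally require R to be reflexive. The strongest is KD45.

KD45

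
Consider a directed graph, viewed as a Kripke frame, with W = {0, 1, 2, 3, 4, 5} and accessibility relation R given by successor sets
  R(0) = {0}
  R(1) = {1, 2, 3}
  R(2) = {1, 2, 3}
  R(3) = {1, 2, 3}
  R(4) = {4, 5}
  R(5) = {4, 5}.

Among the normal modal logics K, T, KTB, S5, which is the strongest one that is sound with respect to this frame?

S5

Reflexive (axiom T): yes — every world is R-related to itself.
Symmetric (axiom B): yes — every pair in R has its reverse in R.
Euclidean (axiom 5): yes — any two successors of a common world are R-related.
So F validates K, T, KTB, S5. The strongest is S5.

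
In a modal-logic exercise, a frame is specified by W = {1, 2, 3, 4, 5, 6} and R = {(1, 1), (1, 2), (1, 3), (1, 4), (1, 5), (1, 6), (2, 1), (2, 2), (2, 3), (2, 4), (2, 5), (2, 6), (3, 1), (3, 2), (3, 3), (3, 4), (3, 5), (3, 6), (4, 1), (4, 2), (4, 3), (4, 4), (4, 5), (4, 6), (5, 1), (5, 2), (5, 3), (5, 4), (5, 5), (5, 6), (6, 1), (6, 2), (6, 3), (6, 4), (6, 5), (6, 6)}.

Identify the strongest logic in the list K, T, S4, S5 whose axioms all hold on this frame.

Reflexive (axiom T): yes — every world is R-related to itself.
Transitive (axiom 4): yes — every two-step R-path is closed by a direct edge.
Euclidean (axiom 5): yes — any two successors of a common world are R-related.
So F validates K, T, S4, S5. The strongest is S5.

S5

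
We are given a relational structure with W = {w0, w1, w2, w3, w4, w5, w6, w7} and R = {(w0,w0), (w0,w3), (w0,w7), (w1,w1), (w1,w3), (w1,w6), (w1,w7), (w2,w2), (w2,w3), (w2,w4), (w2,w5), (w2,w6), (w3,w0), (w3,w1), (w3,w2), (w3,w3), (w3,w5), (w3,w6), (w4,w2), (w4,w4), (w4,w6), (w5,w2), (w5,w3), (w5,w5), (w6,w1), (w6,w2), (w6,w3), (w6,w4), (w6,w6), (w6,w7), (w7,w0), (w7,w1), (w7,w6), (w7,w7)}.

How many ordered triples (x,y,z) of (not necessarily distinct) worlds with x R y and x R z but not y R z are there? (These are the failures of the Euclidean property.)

40

Enumerating: (w0,w3,w7), (w0,w7,w3), (w1,w3,w7), (w1,w7,w3), (w2,w3,w4), (w2,w4,w3), (w2,w4,w5), (w2,w5,w4), (w2,w5,w6), (w2,w6,w5), (w3,w0,w1), (w3,w0,w2), … and 28 more.
Total: 40.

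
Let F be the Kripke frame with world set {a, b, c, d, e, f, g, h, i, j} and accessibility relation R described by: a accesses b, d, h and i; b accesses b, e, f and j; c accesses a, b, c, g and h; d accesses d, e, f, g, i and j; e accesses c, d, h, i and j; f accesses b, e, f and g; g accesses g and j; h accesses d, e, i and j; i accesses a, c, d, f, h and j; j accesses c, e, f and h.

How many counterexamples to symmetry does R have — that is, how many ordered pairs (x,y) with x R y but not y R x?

23

Enumerating: (a,b), (a,d), (a,h), (b,e), (b,j), (c,a), (c,b), (c,g), (c,h), (d,f), (d,g), (d,j), … and 11 more.
Total: 23.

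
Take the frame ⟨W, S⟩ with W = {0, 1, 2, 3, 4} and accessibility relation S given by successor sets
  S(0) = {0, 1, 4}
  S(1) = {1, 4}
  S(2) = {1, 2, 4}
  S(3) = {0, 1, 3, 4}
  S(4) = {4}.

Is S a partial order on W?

Yes

Reflexive: yes — every world is S-related to itself.
Transitive: yes — every two-step S-path is closed by a direct edge.
Antisymmetric: yes — no distinct pair is related both ways.
So S is a partial order.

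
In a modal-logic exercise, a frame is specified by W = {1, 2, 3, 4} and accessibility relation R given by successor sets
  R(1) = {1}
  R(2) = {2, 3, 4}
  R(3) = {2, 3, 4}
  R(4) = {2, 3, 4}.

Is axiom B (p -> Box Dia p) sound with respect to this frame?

Yes

Axiom B corresponds to the accessibility relation being symmetric.
Symmetric: yes — every pair in R has its reverse in R.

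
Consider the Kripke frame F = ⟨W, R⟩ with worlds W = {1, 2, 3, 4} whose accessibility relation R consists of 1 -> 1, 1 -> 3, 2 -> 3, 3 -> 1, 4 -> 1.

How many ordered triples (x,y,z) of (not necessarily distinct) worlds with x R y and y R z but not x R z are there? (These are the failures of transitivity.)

3

Enumerating: (2,3,1), (3,1,3), (4,1,3).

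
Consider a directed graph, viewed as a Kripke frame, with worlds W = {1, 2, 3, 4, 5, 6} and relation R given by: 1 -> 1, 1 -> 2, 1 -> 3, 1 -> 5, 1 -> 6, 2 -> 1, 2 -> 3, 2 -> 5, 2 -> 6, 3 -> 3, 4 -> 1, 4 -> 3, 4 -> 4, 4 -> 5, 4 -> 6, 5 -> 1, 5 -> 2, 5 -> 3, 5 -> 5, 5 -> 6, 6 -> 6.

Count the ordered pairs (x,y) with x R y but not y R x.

Enumerating: (1,3), (1,6), (2,3), (2,6), (4,1), (4,3), (4,5), (4,6), (5,3), (5,6).

10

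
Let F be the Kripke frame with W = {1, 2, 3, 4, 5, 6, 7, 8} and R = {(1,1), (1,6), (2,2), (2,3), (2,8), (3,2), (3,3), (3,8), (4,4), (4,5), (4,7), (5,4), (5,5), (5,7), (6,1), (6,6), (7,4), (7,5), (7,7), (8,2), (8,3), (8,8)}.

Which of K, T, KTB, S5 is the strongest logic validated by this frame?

Reflexive (axiom T): yes — every world is R-related to itself.
Symmetric (axiom B): yes — every pair in R has its reverse in R.
Euclidean (axiom 5): yes — any two successors of a common world are R-related.
So F validates K, T, KTB, S5. The strongest is S5.

S5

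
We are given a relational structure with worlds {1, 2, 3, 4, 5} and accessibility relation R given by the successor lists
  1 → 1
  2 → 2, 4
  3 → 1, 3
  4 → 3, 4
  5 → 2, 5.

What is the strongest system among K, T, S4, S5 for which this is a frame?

Reflexive (axiom T): yes — every world is R-related to itself.
Transitive (axiom 4): no — 2 R 4 and 4 R 3, but not 2 R 3.
Euclidean (axiom 5): no — 2 R 4 and 2 R 2, but not 4 R 2.
So F validates K, T; S4 would additionally require R to be transitive. The strongest is T.

T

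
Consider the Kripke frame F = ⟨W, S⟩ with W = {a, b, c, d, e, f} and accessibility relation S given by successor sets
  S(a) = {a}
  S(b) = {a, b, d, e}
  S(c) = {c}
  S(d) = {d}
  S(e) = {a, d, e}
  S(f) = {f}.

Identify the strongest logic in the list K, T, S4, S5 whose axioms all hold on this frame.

S4

Reflexive (axiom T): yes — every world is S-related to itself.
Transitive (axiom 4): yes — every two-step S-path is closed by a direct edge.
Euclidean (axiom 5): no — b S a and b S d, but not a S d.
So F validates K, T, S4; S5 would additionally require S to be Euclidean. The strongest is S4.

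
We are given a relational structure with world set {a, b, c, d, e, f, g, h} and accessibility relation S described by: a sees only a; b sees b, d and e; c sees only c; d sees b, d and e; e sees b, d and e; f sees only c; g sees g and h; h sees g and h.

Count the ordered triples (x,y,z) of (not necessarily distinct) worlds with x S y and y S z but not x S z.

S is transitive; there are no such tuples.

0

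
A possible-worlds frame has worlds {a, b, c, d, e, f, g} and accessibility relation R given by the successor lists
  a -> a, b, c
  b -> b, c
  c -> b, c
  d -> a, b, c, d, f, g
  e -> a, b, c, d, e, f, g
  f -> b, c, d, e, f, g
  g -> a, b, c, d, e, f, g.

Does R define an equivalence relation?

No

Reflexive: yes — every world is R-related to itself.
Symmetric: no — a R b but not b R a.
Transitive: no — d R f and f R e, but not d R e.
So R is not an equivalence relation.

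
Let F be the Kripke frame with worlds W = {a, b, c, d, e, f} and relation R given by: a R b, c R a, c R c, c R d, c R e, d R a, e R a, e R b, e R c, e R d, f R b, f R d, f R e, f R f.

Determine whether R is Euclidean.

No

Euclidean: no — c R a and c R d, but not a R d.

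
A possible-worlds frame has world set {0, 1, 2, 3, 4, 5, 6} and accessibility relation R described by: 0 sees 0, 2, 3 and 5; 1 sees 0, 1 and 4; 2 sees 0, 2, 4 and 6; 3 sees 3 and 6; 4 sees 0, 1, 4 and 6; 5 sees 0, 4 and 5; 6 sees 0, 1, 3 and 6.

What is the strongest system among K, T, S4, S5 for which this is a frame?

Reflexive (axiom T): yes — every world is R-related to itself.
Transitive (axiom 4): no — 0 R 2 and 2 R 4, but not 0 R 4.
Euclidean (axiom 5): no — 0 R 2 and 0 R 3, but not 2 R 3.
So F validates K, T; S4 would additionally require R to be transitive. The strongest is T.

T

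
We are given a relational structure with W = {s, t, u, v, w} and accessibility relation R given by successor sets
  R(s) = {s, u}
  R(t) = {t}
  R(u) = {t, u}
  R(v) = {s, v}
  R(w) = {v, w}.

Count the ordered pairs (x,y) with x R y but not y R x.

4

Enumerating: (s,u), (u,t), (v,s), (w,v).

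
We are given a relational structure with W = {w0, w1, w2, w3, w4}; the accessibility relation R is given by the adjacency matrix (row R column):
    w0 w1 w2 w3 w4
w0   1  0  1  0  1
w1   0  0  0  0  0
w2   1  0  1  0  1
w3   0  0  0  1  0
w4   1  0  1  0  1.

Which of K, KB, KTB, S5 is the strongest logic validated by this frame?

Symmetric (axiom B): yes — every pair in R has its reverse in R.
Reflexive (axiom T): no — w1 is not related to itself.
Euclidean (axiom 5): yes — any two successors of a common world are R-related.
So F validates K, KB; KTB would additionally require R to be reflexive. The strongest is KB.

KB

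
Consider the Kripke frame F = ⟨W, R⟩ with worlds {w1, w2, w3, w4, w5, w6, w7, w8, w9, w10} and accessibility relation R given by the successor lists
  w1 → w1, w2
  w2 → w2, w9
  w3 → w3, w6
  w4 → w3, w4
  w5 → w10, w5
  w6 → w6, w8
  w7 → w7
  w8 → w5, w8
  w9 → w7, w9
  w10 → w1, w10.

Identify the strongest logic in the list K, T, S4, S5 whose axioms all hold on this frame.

T

Reflexive (axiom T): yes — every world is R-related to itself.
Transitive (axiom 4): no — w1 R w2 and w2 R w9, but not w1 R w9.
Euclidean (axiom 5): no — w1 R w2 and w1 R w1, but not w2 R w1.
So F validates K, T; S4 would additionally require R to be transitive. The strongest is T.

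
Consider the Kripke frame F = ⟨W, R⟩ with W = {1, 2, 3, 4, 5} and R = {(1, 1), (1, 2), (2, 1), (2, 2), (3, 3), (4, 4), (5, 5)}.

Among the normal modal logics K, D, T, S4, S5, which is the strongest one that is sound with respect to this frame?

S5

Serial (axiom D): yes — every world has a successor (e.g. 1 R 1).
Reflexive (axiom T): yes — every world is R-related to itself.
Transitive (axiom 4): yes — every two-step R-path is closed by a direct edge.
Euclidean (axiom 5): yes — any two successors of a common world are R-related.
So F validates K, D, T, S4, S5. The strongest is S5.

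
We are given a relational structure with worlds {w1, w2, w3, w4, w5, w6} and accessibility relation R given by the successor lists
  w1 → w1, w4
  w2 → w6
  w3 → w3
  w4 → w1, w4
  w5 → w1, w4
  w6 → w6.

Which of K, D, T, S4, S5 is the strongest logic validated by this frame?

D

Serial (axiom D): yes — every world has a successor (e.g. w1 R w1).
Reflexive (axiom T): no — w2 is not related to itself.
Transitive (axiom 4): yes — every two-step R-path is closed by a direct edge.
Euclidean (axiom 5): yes — any two successors of a common world are R-related.
So F validates K, D; T would additionally require R to be reflexive. The strongest is D.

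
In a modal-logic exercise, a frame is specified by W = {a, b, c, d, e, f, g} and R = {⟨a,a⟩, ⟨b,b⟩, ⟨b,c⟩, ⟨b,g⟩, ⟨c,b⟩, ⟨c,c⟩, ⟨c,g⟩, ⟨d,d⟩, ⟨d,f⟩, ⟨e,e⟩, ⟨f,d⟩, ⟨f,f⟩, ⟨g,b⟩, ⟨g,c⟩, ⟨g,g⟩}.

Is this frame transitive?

Yes

Transitive: yes — every two-step R-path is closed by a direct edge.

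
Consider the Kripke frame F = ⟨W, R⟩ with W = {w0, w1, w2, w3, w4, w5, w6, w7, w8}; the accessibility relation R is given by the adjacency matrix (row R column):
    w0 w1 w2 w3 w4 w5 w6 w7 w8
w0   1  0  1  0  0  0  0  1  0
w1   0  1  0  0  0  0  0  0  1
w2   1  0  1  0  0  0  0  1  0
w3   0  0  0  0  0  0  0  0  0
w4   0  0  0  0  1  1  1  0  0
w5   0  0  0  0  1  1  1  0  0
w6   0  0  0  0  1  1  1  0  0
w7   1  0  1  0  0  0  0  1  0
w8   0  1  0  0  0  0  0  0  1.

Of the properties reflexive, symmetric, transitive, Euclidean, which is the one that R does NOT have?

reflexive

Reflexive: no — w3 is not related to itself.
Symmetric: yes — every pair in R has its reverse in R.
Transitive: yes — every two-step R-path is closed by a direct edge.
Euclidean: yes — any two successors of a common world are R-related.
Only reflexive fails.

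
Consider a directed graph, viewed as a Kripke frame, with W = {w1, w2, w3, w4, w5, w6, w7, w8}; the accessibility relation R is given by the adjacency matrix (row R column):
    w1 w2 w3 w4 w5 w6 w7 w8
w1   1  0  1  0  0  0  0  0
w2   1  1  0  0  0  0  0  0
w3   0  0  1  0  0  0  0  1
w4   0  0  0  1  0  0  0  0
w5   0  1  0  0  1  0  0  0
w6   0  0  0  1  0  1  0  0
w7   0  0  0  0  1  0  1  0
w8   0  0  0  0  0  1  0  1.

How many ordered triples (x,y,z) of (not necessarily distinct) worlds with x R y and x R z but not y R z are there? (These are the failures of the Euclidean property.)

7

Enumerating: (w1,w3,w1), (w2,w1,w2), (w3,w8,w3), (w5,w2,w5), (w6,w4,w6), (w7,w5,w7), (w8,w6,w8).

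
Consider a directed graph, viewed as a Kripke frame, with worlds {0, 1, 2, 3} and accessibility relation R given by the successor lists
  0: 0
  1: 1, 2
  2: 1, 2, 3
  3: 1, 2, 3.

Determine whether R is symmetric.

No

Symmetric: no — 3 R 1 but not 1 R 3.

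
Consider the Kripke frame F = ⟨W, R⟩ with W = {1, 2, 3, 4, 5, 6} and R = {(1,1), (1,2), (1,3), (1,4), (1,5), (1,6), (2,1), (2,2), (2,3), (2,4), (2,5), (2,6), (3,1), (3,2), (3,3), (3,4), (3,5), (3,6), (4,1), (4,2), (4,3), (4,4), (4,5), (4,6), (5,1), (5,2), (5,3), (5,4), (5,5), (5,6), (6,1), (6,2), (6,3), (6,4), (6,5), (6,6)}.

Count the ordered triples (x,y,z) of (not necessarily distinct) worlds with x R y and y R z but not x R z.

R is transitive; there are no such tuples.

0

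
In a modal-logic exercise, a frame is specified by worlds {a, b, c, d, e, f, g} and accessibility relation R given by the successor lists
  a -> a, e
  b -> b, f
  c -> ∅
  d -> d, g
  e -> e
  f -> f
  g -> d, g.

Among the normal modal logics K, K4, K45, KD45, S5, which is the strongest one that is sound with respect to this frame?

Transitive (axiom 4): yes — every two-step R-path is closed by a direct edge.
Euclidean (axiom 5): no — a R e and a R a, but not e R a.
Serial (axiom D): no — c has no R-successor.
Reflexive (axiom T): no — c is not related to itself.
So F validates K, K4; K45 would additionally require R to be Euclidean. The strongest is K4.

K4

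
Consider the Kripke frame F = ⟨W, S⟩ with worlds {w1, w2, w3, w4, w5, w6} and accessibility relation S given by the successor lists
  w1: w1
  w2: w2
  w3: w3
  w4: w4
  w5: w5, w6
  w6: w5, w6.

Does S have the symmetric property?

Yes

Symmetric: yes — every pair in S has its reverse in S.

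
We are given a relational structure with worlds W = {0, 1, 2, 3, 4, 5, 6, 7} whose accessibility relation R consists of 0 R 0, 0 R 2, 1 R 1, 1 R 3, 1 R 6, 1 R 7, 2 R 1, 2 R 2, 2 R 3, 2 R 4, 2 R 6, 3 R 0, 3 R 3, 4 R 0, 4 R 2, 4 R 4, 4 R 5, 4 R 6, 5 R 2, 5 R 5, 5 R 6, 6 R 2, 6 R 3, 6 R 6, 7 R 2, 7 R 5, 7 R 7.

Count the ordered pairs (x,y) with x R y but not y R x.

15

Enumerating: (0,2), (1,3), (1,6), (1,7), (2,1), (2,3), (3,0), (4,0), (4,5), (4,6), (5,2), (5,6), (6,3), (7,2), (7,5).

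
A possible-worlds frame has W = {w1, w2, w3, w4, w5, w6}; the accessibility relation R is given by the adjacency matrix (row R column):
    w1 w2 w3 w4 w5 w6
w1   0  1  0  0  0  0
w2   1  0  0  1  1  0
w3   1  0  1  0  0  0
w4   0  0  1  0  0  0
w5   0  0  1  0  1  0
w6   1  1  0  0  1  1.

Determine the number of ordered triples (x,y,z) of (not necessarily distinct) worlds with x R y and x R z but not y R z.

20

Enumerating: (w1,w2,w2), (w2,w1,w1), (w2,w1,w4), (w2,w1,w5), (w2,w4,w1), (w2,w4,w4), (w2,w4,w5), (w2,w5,w1), (w2,w5,w4), (w3,w1,w1), (w3,w1,w3), (w5,w3,w5), … and 8 more.
Total: 20.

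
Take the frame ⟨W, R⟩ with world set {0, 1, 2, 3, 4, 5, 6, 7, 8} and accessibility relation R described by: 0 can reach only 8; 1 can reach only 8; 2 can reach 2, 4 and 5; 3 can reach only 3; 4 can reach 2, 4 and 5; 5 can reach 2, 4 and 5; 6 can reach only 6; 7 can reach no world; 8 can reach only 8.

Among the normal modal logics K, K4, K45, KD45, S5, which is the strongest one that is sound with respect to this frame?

Transitive (axiom 4): yes — every two-step R-path is closed by a direct edge.
Euclidean (axiom 5): yes — any two successors of a common world are R-related.
Serial (axiom D): no — 7 has no R-successor.
Reflexive (axiom T): no — 0 is not related to itself.
So F validates K, K4, K45; KD45 would additionally require R to be serial. The strongest is K45.

K45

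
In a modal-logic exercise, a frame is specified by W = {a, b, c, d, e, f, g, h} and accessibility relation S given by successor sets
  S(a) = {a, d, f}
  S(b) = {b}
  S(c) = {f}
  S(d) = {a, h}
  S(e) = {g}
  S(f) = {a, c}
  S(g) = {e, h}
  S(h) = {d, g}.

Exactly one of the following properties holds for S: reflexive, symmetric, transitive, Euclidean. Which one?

Reflexive: no — c is not related to itself.
Symmetric: yes — every pair in S has its reverse in S.
Transitive: no — a S d and d S h, but not a S h.
Euclidean: no — a S d and a S f, but not d S f.
Only symmetric holds.

symmetric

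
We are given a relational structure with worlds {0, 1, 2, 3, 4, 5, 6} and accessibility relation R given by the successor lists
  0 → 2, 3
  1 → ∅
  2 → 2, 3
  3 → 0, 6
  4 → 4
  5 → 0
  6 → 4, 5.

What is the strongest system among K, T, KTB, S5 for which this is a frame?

Reflexive (axiom T): no — 0 is not related to itself.
Symmetric (axiom B): no — 0 R 2 but not 2 R 0.
Euclidean (axiom 5): no — 0 R 3 and 0 R 2, but not 3 R 2.
So F validates K; T would additionally require R to be reflexive. The strongest is K.

K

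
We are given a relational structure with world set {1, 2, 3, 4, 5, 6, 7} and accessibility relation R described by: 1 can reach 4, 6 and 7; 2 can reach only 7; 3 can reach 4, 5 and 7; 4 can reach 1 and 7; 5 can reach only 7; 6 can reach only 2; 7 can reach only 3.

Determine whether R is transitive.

Transitive: no — 1 R 6 and 6 R 2, but not 1 R 2.

No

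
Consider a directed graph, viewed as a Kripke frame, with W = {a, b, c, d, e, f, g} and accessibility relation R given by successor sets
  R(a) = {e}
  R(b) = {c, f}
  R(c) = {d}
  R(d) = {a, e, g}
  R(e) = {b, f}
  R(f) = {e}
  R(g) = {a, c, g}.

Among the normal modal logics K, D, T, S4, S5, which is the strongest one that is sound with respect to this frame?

Serial (axiom D): yes — every world has a successor (e.g. a R e).
Reflexive (axiom T): no — a is not related to itself.
Transitive (axiom 4): no — a R e and e R b, but not a R b.
Euclidean (axiom 5): no — b R c and b R f, but not c R f.
So F validates K, D; T would additionally require R to be reflexive. The strongest is D.

D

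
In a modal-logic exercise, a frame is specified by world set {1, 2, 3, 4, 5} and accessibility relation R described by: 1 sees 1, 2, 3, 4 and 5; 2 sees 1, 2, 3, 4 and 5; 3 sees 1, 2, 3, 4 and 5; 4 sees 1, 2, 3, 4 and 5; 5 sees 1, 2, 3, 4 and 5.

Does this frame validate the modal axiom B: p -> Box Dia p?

Yes

By correspondence theory, B is valid on a frame iff R is symmetric.
Symmetric: yes — every pair in R has its reverse in R.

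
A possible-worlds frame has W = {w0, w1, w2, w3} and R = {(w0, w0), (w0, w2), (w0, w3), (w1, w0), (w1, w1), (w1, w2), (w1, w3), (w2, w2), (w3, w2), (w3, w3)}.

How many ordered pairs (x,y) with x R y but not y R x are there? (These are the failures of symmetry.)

6

Enumerating: (w0,w2), (w0,w3), (w1,w0), (w1,w2), (w1,w3), (w3,w2).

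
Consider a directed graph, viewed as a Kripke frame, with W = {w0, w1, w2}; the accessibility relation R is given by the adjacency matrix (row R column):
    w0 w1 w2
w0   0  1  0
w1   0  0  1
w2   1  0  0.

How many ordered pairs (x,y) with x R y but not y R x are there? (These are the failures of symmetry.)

Enumerating: (w0,w1), (w1,w2), (w2,w0).

3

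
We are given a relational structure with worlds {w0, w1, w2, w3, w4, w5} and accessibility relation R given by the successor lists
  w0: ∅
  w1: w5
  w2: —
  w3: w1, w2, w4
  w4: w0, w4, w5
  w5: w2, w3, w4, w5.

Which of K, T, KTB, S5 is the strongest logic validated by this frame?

Reflexive (axiom T): no — w0 is not related to itself.
Symmetric (axiom B): no — w1 R w5 but not w5 R w1.
Euclidean (axiom 5): no — w3 R w1 and w3 R w2, but not w1 R w2.
So F validates K; T would additionally require R to be reflexive. The strongest is K.

K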